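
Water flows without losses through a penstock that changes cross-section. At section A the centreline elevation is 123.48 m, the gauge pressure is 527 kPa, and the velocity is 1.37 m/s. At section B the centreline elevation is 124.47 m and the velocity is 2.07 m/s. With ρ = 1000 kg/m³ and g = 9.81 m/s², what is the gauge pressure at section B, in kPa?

Pressure head at A: ψ₁ = P₁/(ρg) = 527×1000 / (1000 × 9.81) = 53.72 m.
Velocity heads: v₁²/2g = 1.37²/19.62 = 0.096 m; v₂²/2g = 2.07²/19.62 = 0.218 m.
Total head H = z₁ + ψ₁ + v₁²/2g = 123.48 + 53.72 + 0.096 = 177.30 m.
ψ₂ = H − z₂ − v₂²/2g = 177.30 − 124.47 − 0.218 = 52.61 m.
P₂ = ρgψ₂ = 1000 × 9.81 × 52.61 ≈ 516 kPa.

P₂ ≈ 516 kPa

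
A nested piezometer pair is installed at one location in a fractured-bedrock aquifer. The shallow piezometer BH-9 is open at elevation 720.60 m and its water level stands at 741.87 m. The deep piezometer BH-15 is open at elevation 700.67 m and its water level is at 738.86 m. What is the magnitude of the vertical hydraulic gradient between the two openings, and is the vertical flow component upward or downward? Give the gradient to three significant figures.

Total head at BH-9: h = 741.87 m (water level in the standpipe).
Total head at BH-15: h = 738.86 m.
Δh = h(BH-9) − h(BH-15) = 741.87 − 738.86 = 3.01 m.
Vertical separation Δz = 720.60 − 700.67 = 19.93 m.
|i_v| = |Δh| / Δz = 3.01 / 19.93 = 0.151.
Head is higher in the shallow piezometer, so vertical flow is downward (recharge condition).

|i_v| ≈ 0.151; vertical flow is downward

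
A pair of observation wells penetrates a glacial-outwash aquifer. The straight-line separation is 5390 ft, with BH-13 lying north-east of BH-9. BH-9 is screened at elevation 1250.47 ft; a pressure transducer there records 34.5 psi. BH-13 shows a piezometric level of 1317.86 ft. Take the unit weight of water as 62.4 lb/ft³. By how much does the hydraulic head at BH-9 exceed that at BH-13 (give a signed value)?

Δh ≈ 12.23 ft

Pressure head at BH-9: ψ = 144·P/γ = 144 × 34.5 / 62.4 = 79.62 ft.
Total head at BH-9: h = z + ψ = 1250.47 + 79.62 = 1330.09 ft.
Total head at BH-13: h = 1317.86 ft (water level in the piezometer is the total head).
Head difference: h(BH-9) − h(BH-13) = 1330.09 − 1317.86 = 12.23 ft.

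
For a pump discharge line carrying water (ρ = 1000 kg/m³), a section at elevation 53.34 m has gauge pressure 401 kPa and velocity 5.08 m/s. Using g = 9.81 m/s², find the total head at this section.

Pressure head ψ = P/(ρg) = 401×1000 / (1000 × 9.81) = 40.88 m.
Velocity head = v²/(2g) = 5.08² / (2 × 9.81) = 1.315 m.
h = z + ψ + v²/(2g) = 53.34 + 40.88 + 1.315 = 95.53 m.

h ≈ 95.53 m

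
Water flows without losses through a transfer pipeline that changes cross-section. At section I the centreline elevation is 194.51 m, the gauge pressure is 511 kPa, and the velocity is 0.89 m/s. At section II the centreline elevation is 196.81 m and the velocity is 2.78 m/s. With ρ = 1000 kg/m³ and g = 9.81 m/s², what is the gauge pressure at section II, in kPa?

Pressure head at I: ψ₁ = P₁/(ρg) = 511×1000 / (1000 × 9.81) = 52.09 m.
Velocity heads: v₁²/2g = 0.89²/19.62 = 0.040 m; v₂²/2g = 2.78²/19.62 = 0.394 m.
Total head H = z₁ + ψ₁ + v₁²/2g = 194.51 + 52.09 + 0.040 = 246.64 m.
ψ₂ = H − z₂ − v₂²/2g = 246.64 − 196.81 − 0.394 = 49.44 m.
P₂ = ρgψ₂ = 1000 × 9.81 × 49.44 ≈ 485 kPa.

P₂ ≈ 485 kPa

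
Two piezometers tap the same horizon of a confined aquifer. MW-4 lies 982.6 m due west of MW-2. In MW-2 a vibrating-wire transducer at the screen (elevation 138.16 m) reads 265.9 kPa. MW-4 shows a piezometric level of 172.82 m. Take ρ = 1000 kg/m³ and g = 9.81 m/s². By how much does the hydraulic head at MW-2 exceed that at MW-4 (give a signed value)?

Pressure head at MW-2: ψ = P/(ρg) = 265.9×1000 / (1000 × 9.81) = 27.10 m.
Total head at MW-2: h = z + ψ = 138.16 + 27.10 = 165.26 m.
Total head at MW-4: h = 172.82 m (water level in the piezometer is the total head).
Head difference: h(MW-2) − h(MW-4) = 165.26 − 172.82 = -7.56 m.

Δh ≈ -7.56 m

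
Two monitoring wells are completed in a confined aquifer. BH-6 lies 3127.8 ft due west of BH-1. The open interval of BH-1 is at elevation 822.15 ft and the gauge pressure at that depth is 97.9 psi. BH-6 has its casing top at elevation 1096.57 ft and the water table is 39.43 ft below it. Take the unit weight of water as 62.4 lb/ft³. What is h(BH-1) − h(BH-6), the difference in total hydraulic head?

Δh ≈ -9.07 ft

Pressure head at BH-1: ψ = 144·P/γ = 144 × 97.9 / 62.4 = 225.92 ft.
Total head at BH-1: h = z + ψ = 822.15 + 225.92 = 1048.07 ft.
Total head at BH-6: h = 1096.57 − 39.43 = 1057.14 ft.
Head difference: h(BH-1) − h(BH-6) = 1048.07 − 1057.14 = -9.07 ft.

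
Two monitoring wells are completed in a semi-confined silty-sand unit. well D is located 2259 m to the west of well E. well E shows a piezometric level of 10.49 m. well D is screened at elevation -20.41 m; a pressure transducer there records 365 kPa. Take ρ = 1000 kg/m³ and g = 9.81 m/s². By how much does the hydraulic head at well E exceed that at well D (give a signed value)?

Total head at well E: h = 10.49 m (water level in the piezometer is the total head).
Pressure head at well D: ψ = P/(ρg) = 365×1000 / (1000 × 9.81) = 37.21 m.
Total head at well D: h = z + ψ = -20.41 + 37.21 = 16.80 m.
Head difference: h(well E) − h(well D) = 10.49 − 16.80 = -6.31 m.

Δh ≈ -6.31 m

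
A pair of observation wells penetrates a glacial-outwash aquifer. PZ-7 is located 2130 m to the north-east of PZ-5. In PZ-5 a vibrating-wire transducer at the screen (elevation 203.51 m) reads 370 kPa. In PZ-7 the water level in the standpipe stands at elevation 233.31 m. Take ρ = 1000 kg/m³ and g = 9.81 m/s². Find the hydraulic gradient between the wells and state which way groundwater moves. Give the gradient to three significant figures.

Pressure head at PZ-5: ψ = P/(ρg) = 370×1000 / (1000 × 9.81) = 37.72 m.
Total head at PZ-5: h = z + ψ = 203.51 + 37.72 = 241.23 m.
Total head at PZ-7: h = 233.31 m (water level in the piezometer is the total head).
Head difference: h(PZ-5) − h(PZ-7) = 241.23 − 233.31 = 7.92 m.
Hydraulic gradient: i = |Δh| / L = 7.92 / 2130 = 0.00372.
Flow is from higher to lower head: from PZ-5 toward PZ-7, i.e. toward the north-east.

i ≈ 0.00372; groundwater flows toward the north-east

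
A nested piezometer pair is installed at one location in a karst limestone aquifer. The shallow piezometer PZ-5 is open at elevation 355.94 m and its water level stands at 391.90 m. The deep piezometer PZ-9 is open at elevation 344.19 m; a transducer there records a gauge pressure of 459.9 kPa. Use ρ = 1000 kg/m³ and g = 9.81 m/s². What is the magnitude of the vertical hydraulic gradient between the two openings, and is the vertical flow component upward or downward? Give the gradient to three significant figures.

|i_v| ≈ 0.0706; vertical flow is downward

Total head at PZ-5: h = 391.90 m (water level in the standpipe).
Pressure head at PZ-9: ψ = P/(ρg) = 459.9×1000 / (1000 × 9.81) = 46.88 m.
Total head at PZ-9: h = z + ψ = 344.19 + 46.88 = 391.07 m.
Δh = h(PZ-5) − h(PZ-9) = 391.90 − 391.07 = 0.83 m.
Vertical separation Δz = 355.94 − 344.19 = 11.75 m.
|i_v| = |Δh| / Δz = 0.83 / 11.75 = 0.0706.
Head is higher in the shallow piezometer, so vertical flow is downward (recharge condition).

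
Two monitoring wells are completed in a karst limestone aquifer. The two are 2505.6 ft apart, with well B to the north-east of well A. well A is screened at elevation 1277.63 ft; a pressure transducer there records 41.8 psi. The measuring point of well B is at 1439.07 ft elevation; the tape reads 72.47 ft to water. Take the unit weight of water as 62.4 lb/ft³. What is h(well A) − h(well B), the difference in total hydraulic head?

Pressure head at well A: ψ = 144·P/γ = 144 × 41.8 / 62.4 = 96.46 ft.
Total head at well A: h = z + ψ = 1277.63 + 96.46 = 1374.09 ft.
Total head at well B: h = 1439.07 − 72.47 = 1366.60 ft.
Head difference: h(well A) − h(well B) = 1374.09 − 1366.60 = 7.49 ft.

Δh ≈ 7.49 ft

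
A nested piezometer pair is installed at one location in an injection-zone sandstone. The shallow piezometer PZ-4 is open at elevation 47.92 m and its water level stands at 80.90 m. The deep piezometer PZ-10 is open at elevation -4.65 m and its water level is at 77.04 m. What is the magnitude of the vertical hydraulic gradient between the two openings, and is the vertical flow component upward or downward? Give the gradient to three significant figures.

Total head at PZ-4: h = 80.90 m (water level in the standpipe).
Total head at PZ-10: h = 77.04 m.
Δh = h(PZ-4) − h(PZ-10) = 80.90 − 77.04 = 3.86 m.
Vertical separation Δz = 47.92 − (-4.65) = 52.57 m.
|i_v| = |Δh| / Δz = 3.86 / 52.57 = 0.0734.
Head is higher in the shallow piezometer, so vertical flow is downward (recharge condition).

|i_v| ≈ 0.0734; vertical flow is downward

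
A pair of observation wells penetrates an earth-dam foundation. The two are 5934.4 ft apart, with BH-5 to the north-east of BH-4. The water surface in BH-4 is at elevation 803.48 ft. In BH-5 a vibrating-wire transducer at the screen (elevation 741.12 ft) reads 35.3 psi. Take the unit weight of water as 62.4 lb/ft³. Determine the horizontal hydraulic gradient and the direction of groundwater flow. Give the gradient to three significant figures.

Total head at BH-4: h = 803.48 ft (water level in the piezometer is the total head).
Pressure head at BH-5: ψ = 144·P/γ = 144 × 35.3 / 62.4 = 81.46 ft.
Total head at BH-5: h = z + ψ = 741.12 + 81.46 = 822.58 ft.
Head difference: h(BH-4) − h(BH-5) = 803.48 − 822.58 = -19.10 ft.
Hydraulic gradient: i = |Δh| / L = 19.10 / 5934.4 = 0.00322.
Flow is from higher to lower head: from BH-5 toward BH-4, i.e. toward the south-west.

i ≈ 0.00322; groundwater flows toward the south-west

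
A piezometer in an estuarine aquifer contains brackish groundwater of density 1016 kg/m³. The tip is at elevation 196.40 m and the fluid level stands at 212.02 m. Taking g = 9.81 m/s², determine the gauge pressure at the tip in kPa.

Pressure head ψ = h − z = 212.02 − 196.40 = 15.62 m.
P = ρgψ = 1016 × 9.81 × 15.62 = 155684 Pa ≈ 156 kPa.

P ≈ 156 kPa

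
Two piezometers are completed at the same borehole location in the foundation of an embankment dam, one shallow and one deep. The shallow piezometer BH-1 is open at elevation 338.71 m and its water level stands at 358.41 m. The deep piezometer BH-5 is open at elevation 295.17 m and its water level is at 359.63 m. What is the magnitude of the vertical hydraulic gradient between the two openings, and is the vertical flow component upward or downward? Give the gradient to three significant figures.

Total head at BH-1: h = 358.41 m (water level in the standpipe).
Total head at BH-5: h = 359.63 m.
Δh = h(BH-1) − h(BH-5) = 358.41 − 359.63 = -1.22 m.
Vertical separation Δz = 338.71 − 295.17 = 43.54 m.
|i_v| = |Δh| / Δz = 1.22 / 43.54 = 0.0280.
Head is higher in the deep piezometer, so vertical flow is upward (discharge condition).

|i_v| ≈ 0.0280; vertical flow is upward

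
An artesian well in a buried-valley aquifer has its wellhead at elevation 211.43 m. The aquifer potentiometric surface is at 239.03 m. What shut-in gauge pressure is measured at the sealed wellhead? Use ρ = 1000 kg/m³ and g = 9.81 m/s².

Head above the cap: Δh = 239.03 − 211.43 = 27.60 m.
P = ρgΔh = 1000 × 9.81 × 27.60 = 270756 Pa ≈ 271 kPa.

P ≈ 271 kPa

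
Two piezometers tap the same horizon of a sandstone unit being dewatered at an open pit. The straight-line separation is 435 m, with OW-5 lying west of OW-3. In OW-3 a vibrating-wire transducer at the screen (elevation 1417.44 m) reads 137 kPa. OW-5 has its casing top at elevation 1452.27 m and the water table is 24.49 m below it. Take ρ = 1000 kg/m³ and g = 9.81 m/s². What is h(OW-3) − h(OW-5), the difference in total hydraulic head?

Pressure head at OW-3: ψ = P/(ρg) = 137×1000 / (1000 × 9.81) = 13.97 m.
Total head at OW-3: h = z + ψ = 1417.44 + 13.97 = 1431.41 m.
Total head at OW-5: h = 1452.27 − 24.49 = 1427.78 m.
Head difference: h(OW-3) − h(OW-5) = 1431.41 − 1427.78 = 3.63 m.

Δh ≈ 3.63 m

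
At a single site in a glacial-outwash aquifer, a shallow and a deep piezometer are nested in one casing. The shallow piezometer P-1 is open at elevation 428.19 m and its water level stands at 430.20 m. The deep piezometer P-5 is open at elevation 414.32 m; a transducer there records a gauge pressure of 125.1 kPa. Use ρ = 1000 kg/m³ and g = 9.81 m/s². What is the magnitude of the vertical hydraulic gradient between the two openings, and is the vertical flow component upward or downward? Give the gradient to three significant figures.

|i_v| ≈ 0.226; vertical flow is downward

Total head at P-1: h = 430.20 m (water level in the standpipe).
Pressure head at P-5: ψ = P/(ρg) = 125.1×1000 / (1000 × 9.81) = 12.75 m.
Total head at P-5: h = z + ψ = 414.32 + 12.75 = 427.07 m.
Δh = h(P-1) − h(P-5) = 430.20 − 427.07 = 3.13 m.
Vertical separation Δz = 428.19 − 414.32 = 13.87 m.
|i_v| = |Δh| / Δz = 3.13 / 13.87 = 0.226.
Head is higher in the shallow piezometer, so vertical flow is downward (recharge condition).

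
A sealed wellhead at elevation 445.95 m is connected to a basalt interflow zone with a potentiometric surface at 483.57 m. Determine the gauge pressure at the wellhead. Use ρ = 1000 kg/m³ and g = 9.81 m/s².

P ≈ 369 kPa

Head above the cap: Δh = 483.57 − 445.95 = 37.62 m.
P = ρgΔh = 1000 × 9.81 × 37.62 = 369052 Pa ≈ 369 kPa.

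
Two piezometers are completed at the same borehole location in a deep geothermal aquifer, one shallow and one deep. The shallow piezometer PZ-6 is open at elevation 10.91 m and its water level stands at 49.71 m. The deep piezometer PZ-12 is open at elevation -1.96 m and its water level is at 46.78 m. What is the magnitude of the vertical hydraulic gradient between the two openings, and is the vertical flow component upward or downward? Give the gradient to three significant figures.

Total head at PZ-6: h = 49.71 m (water level in the standpipe).
Total head at PZ-12: h = 46.78 m.
Δh = h(PZ-6) − h(PZ-12) = 49.71 − 46.78 = 2.93 m.
Vertical separation Δz = 10.91 − (-1.96) = 12.87 m.
|i_v| = |Δh| / Δz = 2.93 / 12.87 = 0.228.
Head is higher in the shallow piezometer, so vertical flow is downward (recharge condition).

|i_v| ≈ 0.228; vertical flow is downward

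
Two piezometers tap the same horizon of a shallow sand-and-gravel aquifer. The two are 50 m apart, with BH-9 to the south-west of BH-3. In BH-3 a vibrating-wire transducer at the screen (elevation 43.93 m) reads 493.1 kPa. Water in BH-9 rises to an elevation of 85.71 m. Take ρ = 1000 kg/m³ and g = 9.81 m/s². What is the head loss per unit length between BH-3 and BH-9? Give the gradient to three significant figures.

i ≈ 0.170 m/m

Pressure head at BH-3: ψ = P/(ρg) = 493.1×1000 / (1000 × 9.81) = 50.27 m.
Total head at BH-3: h = z + ψ = 43.93 + 50.27 = 94.20 m.
Total head at BH-9: h = 85.71 m (water level in the piezometer is the total head).
Head difference: h(BH-3) − h(BH-9) = 94.20 − 85.71 = 8.49 m.
Hydraulic gradient: i = |Δh| / L = 8.49 / 50 = 0.170.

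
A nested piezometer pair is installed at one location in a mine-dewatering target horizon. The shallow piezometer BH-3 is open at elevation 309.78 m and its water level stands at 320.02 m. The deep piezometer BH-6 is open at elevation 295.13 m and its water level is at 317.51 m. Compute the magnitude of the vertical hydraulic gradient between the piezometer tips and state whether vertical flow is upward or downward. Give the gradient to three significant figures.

Total head at BH-3: h = 320.02 m (water level in the standpipe).
Total head at BH-6: h = 317.51 m.
Δh = h(BH-3) − h(BH-6) = 320.02 − 317.51 = 2.51 m.
Vertical separation Δz = 309.78 − 295.13 = 14.65 m.
|i_v| = |Δh| / Δz = 2.51 / 14.65 = 0.171.
Head is higher in the shallow piezometer, so vertical flow is downward (recharge condition).

|i_v| ≈ 0.171; vertical flow is downward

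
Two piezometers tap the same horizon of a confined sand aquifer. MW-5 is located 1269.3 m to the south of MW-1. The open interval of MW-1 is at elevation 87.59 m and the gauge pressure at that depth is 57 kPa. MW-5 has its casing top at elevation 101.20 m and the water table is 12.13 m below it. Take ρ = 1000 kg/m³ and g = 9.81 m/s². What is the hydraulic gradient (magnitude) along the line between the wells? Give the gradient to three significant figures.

Pressure head at MW-1: ψ = P/(ρg) = 57×1000 / (1000 × 9.81) = 5.81 m.
Total head at MW-1: h = z + ψ = 87.59 + 5.81 = 93.40 m.
Total head at MW-5: h = 101.20 − 12.13 = 89.07 m.
Head difference: h(MW-1) − h(MW-5) = 93.40 − 89.07 = 4.33 m.
Hydraulic gradient: i = |Δh| / L = 4.33 / 1269.3 = 0.00341.

i ≈ 0.00341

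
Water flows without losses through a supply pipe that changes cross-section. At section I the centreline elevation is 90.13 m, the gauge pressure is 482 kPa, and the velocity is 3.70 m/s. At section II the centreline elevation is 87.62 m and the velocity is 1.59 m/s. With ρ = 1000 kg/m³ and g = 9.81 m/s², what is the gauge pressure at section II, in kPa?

P₂ ≈ 512 kPa

Pressure head at I: ψ₁ = P₁/(ρg) = 482×1000 / (1000 × 9.81) = 49.13 m.
Velocity heads: v₁²/2g = 3.70²/19.62 = 0.698 m; v₂²/2g = 1.59²/19.62 = 0.129 m.
Total head H = z₁ + ψ₁ + v₁²/2g = 90.13 + 49.13 + 0.698 = 139.96 m.
ψ₂ = H − z₂ − v₂²/2g = 139.96 − 87.62 − 0.129 = 52.21 m.
P₂ = ρgψ₂ = 1000 × 9.81 × 52.21 ≈ 512 kPa.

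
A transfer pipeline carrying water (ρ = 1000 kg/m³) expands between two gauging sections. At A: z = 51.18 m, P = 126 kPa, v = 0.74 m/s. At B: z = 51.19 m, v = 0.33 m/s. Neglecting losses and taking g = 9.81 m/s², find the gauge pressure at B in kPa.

P₂ ≈ 126 kPa

Pressure head at A: ψ₁ = P₁/(ρg) = 126×1000 / (1000 × 9.81) = 12.84 m.
Velocity heads: v₁²/2g = 0.74²/19.62 = 0.028 m; v₂²/2g = 0.33²/19.62 = 0.006 m.
Total head H = z₁ + ψ₁ + v₁²/2g = 51.18 + 12.84 + 0.028 = 64.05 m.
ψ₂ = H − z₂ − v₂²/2g = 64.05 − 51.19 − 0.006 = 12.85 m.
P₂ = ρgψ₂ = 1000 × 9.81 × 12.85 ≈ 126 kPa.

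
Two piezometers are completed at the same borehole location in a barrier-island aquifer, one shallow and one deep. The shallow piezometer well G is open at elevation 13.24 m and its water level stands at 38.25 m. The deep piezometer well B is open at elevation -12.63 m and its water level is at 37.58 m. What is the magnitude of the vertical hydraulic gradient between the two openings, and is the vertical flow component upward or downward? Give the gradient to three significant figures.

Total head at well G: h = 38.25 m (water level in the standpipe).
Total head at well B: h = 37.58 m.
Δh = h(well G) − h(well B) = 38.25 − 37.58 = 0.67 m.
Vertical separation Δz = 13.24 − (-12.63) = 25.87 m.
|i_v| = |Δh| / Δz = 0.67 / 25.87 = 0.0259.
Head is higher in the shallow piezometer, so vertical flow is downward (recharge condition).

|i_v| ≈ 0.0259; vertical flow is downward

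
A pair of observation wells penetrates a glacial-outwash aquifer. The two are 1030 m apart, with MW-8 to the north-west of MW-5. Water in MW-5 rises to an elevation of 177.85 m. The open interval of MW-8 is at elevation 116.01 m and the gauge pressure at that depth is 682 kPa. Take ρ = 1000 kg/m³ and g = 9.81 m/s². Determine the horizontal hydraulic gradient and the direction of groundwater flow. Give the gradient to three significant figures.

Total head at MW-5: h = 177.85 m (water level in the piezometer is the total head).
Pressure head at MW-8: ψ = P/(ρg) = 682×1000 / (1000 × 9.81) = 69.52 m.
Total head at MW-8: h = z + ψ = 116.01 + 69.52 = 185.53 m.
Head difference: h(MW-5) − h(MW-8) = 177.85 − 185.53 = -7.68 m.
Hydraulic gradient: i = |Δh| / L = 7.68 / 1030 = 0.00746.
Flow is from higher to lower head: from MW-8 toward MW-5, i.e. toward the south-east.

i ≈ 0.00746; groundwater flows toward the south-east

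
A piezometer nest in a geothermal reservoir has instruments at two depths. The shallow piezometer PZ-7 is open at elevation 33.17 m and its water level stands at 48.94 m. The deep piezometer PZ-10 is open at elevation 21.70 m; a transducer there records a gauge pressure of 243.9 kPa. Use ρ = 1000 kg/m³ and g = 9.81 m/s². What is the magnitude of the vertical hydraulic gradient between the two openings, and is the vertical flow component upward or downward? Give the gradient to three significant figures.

|i_v| ≈ 0.207; vertical flow is downward

Total head at PZ-7: h = 48.94 m (water level in the standpipe).
Pressure head at PZ-10: ψ = P/(ρg) = 243.9×1000 / (1000 × 9.81) = 24.86 m.
Total head at PZ-10: h = z + ψ = 21.70 + 24.86 = 46.56 m.
Δh = h(PZ-7) − h(PZ-10) = 48.94 − 46.56 = 2.38 m.
Vertical separation Δz = 33.17 − 21.70 = 11.47 m.
|i_v| = |Δh| / Δz = 2.38 / 11.47 = 0.207.
Head is higher in the shallow piezometer, so vertical flow is downward (recharge condition).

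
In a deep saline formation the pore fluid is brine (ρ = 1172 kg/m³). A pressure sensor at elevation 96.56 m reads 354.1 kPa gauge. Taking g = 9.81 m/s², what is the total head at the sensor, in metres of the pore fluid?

h ≈ 127.36 m

ψ = P/(ρg) = 354.1×1000 / (1172 × 9.81) = 30.80 m.
h = z + ψ = 96.56 + 30.80 = 127.36 m.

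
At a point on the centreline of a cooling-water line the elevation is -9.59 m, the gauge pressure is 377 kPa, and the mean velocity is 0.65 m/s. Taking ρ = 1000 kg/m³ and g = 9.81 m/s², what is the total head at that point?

h ≈ 28.86 m

Pressure head ψ = P/(ρg) = 377×1000 / (1000 × 9.81) = 38.43 m.
Velocity head = v²/(2g) = 0.65² / (2 × 9.81) = 0.022 m.
h = z + ψ + v²/(2g) = -9.59 + 38.43 + 0.022 = 28.86 m.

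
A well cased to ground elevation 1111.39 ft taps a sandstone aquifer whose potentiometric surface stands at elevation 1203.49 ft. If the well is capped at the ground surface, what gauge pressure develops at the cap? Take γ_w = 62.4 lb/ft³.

Head above the cap: Δh = 1203.49 − 1111.39 = 92.10 ft.
P = γΔh/144 = 62.4 × 92.10 / 144 = 39.9 psi.

P ≈ 39.9 psi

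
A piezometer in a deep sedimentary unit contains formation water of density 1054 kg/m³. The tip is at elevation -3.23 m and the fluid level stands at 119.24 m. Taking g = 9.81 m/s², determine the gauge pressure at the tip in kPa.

Pressure head ψ = h − z = 119.24 − (-3.23) = 122.47 m.
P = ρgψ = 1054 × 9.81 × 122.47 = 1266308 Pa ≈ 1270 kPa.

P ≈ 1270 kPa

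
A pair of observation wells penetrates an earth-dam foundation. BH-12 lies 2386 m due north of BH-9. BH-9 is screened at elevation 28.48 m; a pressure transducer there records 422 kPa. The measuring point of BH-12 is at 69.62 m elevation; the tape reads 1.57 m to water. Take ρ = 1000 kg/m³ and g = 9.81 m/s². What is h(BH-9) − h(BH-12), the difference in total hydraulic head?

Pressure head at BH-9: ψ = P/(ρg) = 422×1000 / (1000 × 9.81) = 43.02 m.
Total head at BH-9: h = z + ψ = 28.48 + 43.02 = 71.50 m.
Total head at BH-12: h = 69.62 − 1.57 = 68.05 m.
Head difference: h(BH-9) − h(BH-12) = 71.50 − 68.05 = 3.45 m.

Δh ≈ 3.45 m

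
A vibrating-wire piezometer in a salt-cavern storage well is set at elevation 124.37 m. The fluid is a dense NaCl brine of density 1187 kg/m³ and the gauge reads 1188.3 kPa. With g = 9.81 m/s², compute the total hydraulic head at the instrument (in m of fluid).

h ≈ 226.42 m

ψ = P/(ρg) = 1188.3×1000 / (1187 × 9.81) = 102.05 m.
h = z + ψ = 124.37 + 102.05 = 226.42 m.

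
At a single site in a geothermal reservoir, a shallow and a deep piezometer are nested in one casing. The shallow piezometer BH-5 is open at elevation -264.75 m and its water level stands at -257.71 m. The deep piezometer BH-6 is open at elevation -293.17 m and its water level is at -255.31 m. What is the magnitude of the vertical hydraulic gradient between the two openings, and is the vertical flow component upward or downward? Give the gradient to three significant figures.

Total head at BH-5: h = -257.71 m (water level in the standpipe).
Total head at BH-6: h = -255.31 m.
Δh = h(BH-5) − h(BH-6) = -257.71 − (-255.31) = -2.40 m.
Vertical separation Δz = -264.75 − (-293.17) = 28.42 m.
|i_v| = |Δh| / Δz = 2.40 / 28.42 = 0.0844.
Head is higher in the deep piezometer, so vertical flow is upward (discharge condition).

|i_v| ≈ 0.0844; vertical flow is upward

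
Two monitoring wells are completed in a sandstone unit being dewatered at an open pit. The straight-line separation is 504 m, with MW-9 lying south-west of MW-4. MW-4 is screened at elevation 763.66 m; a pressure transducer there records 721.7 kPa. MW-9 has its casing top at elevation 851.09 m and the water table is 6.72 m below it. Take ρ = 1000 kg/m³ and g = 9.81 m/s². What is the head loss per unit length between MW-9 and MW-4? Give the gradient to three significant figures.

i ≈ 0.0142 m/m

Pressure head at MW-4: ψ = P/(ρg) = 721.7×1000 / (1000 × 9.81) = 73.57 m.
Total head at MW-4: h = z + ψ = 763.66 + 73.57 = 837.23 m.
Total head at MW-9: h = 851.09 − 6.72 = 844.37 m.
Head difference: h(MW-4) − h(MW-9) = 837.23 − 844.37 = -7.14 m.
Hydraulic gradient: i = |Δh| / L = 7.14 / 504 = 0.0142.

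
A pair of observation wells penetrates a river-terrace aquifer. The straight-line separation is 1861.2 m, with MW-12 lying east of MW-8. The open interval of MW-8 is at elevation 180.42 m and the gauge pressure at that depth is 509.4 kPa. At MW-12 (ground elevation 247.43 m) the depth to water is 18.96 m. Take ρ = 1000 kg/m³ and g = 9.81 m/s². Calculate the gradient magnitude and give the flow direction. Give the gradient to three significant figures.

Pressure head at MW-8: ψ = P/(ρg) = 509.4×1000 / (1000 × 9.81) = 51.93 m.
Total head at MW-8: h = z + ψ = 180.42 + 51.93 = 232.35 m.
Total head at MW-12: h = 247.43 − 18.96 = 228.47 m.
Head difference: h(MW-8) − h(MW-12) = 232.35 − 228.47 = 3.88 m.
Hydraulic gradient: i = |Δh| / L = 3.88 / 1861.2 = 0.00208.
Flow is from higher to lower head: from MW-8 toward MW-12, i.e. toward the east.

i ≈ 0.00208; groundwater flows toward the east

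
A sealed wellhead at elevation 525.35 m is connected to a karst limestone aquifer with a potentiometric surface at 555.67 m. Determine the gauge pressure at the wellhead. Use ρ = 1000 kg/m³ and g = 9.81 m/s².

Head above the cap: Δh = 555.67 − 525.35 = 30.32 m.
P = ρgΔh = 1000 × 9.81 × 30.32 = 297439 Pa ≈ 297 kPa.

P ≈ 297 kPa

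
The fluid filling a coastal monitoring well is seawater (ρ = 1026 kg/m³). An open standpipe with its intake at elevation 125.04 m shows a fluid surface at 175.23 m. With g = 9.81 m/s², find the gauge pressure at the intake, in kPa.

Pressure head ψ = h − z = 175.23 − 125.04 = 50.19 m.
P = ρgψ = 1026 × 9.81 × 50.19 = 505165 Pa ≈ 505 kPa.

P ≈ 505 kPa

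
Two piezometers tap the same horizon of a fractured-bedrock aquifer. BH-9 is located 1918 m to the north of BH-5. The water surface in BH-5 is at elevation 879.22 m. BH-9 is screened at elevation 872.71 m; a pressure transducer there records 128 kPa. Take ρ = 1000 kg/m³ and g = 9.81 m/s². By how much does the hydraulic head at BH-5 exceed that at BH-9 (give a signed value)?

Δh ≈ -6.54 m

Total head at BH-5: h = 879.22 m (water level in the piezometer is the total head).
Pressure head at BH-9: ψ = P/(ρg) = 128×1000 / (1000 × 9.81) = 13.05 m.
Total head at BH-9: h = z + ψ = 872.71 + 13.05 = 885.76 m.
Head difference: h(BH-5) − h(BH-9) = 879.22 − 885.76 = -6.54 m.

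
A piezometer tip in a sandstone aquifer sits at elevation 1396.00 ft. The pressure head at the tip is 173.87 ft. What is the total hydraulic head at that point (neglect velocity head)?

h ≈ 1569.87 ft

h = z + ψ = 1396.00 + 173.87 = 1569.87 ft.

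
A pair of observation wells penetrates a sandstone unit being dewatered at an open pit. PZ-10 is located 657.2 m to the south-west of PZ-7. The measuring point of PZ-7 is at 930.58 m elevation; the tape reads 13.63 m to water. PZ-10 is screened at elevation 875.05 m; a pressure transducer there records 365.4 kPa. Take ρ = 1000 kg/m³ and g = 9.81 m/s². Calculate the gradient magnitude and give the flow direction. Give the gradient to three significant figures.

Total head at PZ-7: h = 930.58 − 13.63 = 916.95 m.
Pressure head at PZ-10: ψ = P/(ρg) = 365.4×1000 / (1000 × 9.81) = 37.25 m.
Total head at PZ-10: h = z + ψ = 875.05 + 37.25 = 912.30 m.
Head difference: h(PZ-7) − h(PZ-10) = 916.95 − 912.30 = 4.65 m.
Hydraulic gradient: i = |Δh| / L = 4.65 / 657.2 = 0.00708.
Flow is from higher to lower head: from PZ-7 toward PZ-10, i.e. toward the south-west.

i ≈ 0.00708; groundwater flows toward the south-west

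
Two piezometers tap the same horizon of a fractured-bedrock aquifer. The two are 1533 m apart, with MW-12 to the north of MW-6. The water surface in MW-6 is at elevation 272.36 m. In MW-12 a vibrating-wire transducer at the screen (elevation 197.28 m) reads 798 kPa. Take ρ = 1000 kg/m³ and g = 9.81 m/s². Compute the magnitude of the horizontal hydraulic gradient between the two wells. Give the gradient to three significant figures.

Total head at MW-6: h = 272.36 m (water level in the piezometer is the total head).
Pressure head at MW-12: ψ = P/(ρg) = 798×1000 / (1000 × 9.81) = 81.35 m.
Total head at MW-12: h = z + ψ = 197.28 + 81.35 = 278.63 m.
Head difference: h(MW-6) − h(MW-12) = 272.36 − 278.63 = -6.27 m.
Hydraulic gradient: i = |Δh| / L = 6.27 / 1533 = 0.00409.

i ≈ 0.00409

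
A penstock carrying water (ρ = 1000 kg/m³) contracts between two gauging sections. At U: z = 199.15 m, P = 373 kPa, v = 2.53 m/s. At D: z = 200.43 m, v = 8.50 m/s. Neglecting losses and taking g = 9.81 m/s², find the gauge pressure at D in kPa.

Pressure head at U: ψ₁ = P₁/(ρg) = 373×1000 / (1000 × 9.81) = 38.02 m.
Velocity heads: v₁²/2g = 2.53²/19.62 = 0.326 m; v₂²/2g = 8.50²/19.62 = 3.682 m.
Total head H = z₁ + ψ₁ + v₁²/2g = 199.15 + 38.02 + 0.326 = 237.50 m.
ψ₂ = H − z₂ − v₂²/2g = 237.50 − 200.43 − 3.682 = 33.39 m.
P₂ = ρgψ₂ = 1000 × 9.81 × 33.39 ≈ 328 kPa.

P₂ ≈ 328 kPa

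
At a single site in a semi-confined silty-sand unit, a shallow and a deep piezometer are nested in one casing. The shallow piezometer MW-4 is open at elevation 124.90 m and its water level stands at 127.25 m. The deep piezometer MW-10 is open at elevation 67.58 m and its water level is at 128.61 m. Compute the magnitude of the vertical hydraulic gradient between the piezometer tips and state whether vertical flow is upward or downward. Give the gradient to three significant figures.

|i_v| ≈ 0.0237; vertical flow is upward

Total head at MW-4: h = 127.25 m (water level in the standpipe).
Total head at MW-10: h = 128.61 m.
Δh = h(MW-4) − h(MW-10) = 127.25 − 128.61 = -1.36 m.
Vertical separation Δz = 124.90 − 67.58 = 57.32 m.
|i_v| = |Δh| / Δz = 1.36 / 57.32 = 0.0237.
Head is higher in the deep piezometer, so vertical flow is upward (discharge condition).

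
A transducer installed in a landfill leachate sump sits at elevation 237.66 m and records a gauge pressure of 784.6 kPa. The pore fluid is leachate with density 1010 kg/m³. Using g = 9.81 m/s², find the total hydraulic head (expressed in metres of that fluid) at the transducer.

ψ = P/(ρg) = 784.6×1000 / (1010 × 9.81) = 79.19 m.
h = z + ψ = 237.66 + 79.19 = 316.85 m.

h ≈ 316.85 m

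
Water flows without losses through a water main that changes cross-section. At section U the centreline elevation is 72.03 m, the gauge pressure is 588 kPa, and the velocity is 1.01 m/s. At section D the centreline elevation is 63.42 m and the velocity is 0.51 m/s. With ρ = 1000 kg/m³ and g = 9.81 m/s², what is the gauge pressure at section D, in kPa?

P₂ ≈ 673 kPa

Pressure head at U: ψ₁ = P₁/(ρg) = 588×1000 / (1000 × 9.81) = 59.94 m.
Velocity heads: v₁²/2g = 1.01²/19.62 = 0.052 m; v₂²/2g = 0.51²/19.62 = 0.013 m.
Total head H = z₁ + ψ₁ + v₁²/2g = 72.03 + 59.94 + 0.052 = 132.02 m.
ψ₂ = H − z₂ − v₂²/2g = 132.02 − 63.42 − 0.013 = 68.59 m.
P₂ = ρgψ₂ = 1000 × 9.81 × 68.59 ≈ 673 kPa.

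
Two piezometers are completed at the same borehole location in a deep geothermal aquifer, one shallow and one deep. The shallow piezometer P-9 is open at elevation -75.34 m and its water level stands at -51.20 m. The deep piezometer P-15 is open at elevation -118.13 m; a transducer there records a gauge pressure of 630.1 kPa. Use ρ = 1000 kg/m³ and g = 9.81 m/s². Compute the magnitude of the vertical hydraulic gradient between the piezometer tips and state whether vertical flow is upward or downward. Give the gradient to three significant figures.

Total head at P-9: h = -51.20 m (water level in the standpipe).
Pressure head at P-15: ψ = P/(ρg) = 630.1×1000 / (1000 × 9.81) = 64.23 m.
Total head at P-15: h = z + ψ = -118.13 + 64.23 = -53.90 m.
Δh = h(P-9) − h(P-15) = -51.20 − (-53.90) = 2.70 m.
Vertical separation Δz = -75.34 − (-118.13) = 42.79 m.
|i_v| = |Δh| / Δz = 2.70 / 42.79 = 0.0631.
Head is higher in the shallow piezometer, so vertical flow is downward (recharge condition).

|i_v| ≈ 0.0631; vertical flow is downward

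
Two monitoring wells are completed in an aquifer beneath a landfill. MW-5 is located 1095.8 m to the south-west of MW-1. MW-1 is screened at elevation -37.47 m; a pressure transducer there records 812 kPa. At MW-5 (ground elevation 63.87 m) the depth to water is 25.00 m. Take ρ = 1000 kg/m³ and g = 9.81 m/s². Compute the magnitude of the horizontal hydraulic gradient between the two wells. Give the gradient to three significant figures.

Pressure head at MW-1: ψ = P/(ρg) = 812×1000 / (1000 × 9.81) = 82.77 m.
Total head at MW-1: h = z + ψ = -37.47 + 82.77 = 45.30 m.
Total head at MW-5: h = 63.87 − 25.00 = 38.87 m.
Head difference: h(MW-1) − h(MW-5) = 45.30 − 38.87 = 6.43 m.
Hydraulic gradient: i = |Δh| / L = 6.43 / 1095.8 = 0.00587.

i ≈ 0.00587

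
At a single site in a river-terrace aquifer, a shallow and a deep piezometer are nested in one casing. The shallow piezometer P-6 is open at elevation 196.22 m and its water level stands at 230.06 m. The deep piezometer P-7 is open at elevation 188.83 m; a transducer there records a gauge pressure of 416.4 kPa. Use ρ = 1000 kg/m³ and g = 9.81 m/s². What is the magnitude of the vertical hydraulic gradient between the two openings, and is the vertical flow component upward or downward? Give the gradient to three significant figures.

|i_v| ≈ 0.165; vertical flow is upward

Total head at P-6: h = 230.06 m (water level in the standpipe).
Pressure head at P-7: ψ = P/(ρg) = 416.4×1000 / (1000 × 9.81) = 42.45 m.
Total head at P-7: h = z + ψ = 188.83 + 42.45 = 231.28 m.
Δh = h(P-6) − h(P-7) = 230.06 − 231.28 = -1.22 m.
Vertical separation Δz = 196.22 − 188.83 = 7.39 m.
|i_v| = |Δh| / Δz = 1.22 / 7.39 = 0.165.
Head is higher in the deep piezometer, so vertical flow is upward (discharge condition).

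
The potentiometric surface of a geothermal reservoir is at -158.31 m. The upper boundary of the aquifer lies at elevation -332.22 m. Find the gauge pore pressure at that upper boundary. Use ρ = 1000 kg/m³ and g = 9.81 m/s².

P ≈ 1710 kPa

Pressure head at the aquifer top: ψ = h − z = -158.31 − (-332.22) = 173.91 m.
P = ρgψ = 1000 × 9.81 × 173.91 = 1706057 Pa ≈ 1710 kPa.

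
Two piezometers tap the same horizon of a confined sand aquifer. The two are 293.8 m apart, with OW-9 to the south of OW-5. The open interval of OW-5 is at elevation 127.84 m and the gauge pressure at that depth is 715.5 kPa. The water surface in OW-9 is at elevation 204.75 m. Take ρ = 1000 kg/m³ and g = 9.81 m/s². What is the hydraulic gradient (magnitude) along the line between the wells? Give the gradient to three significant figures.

i ≈ 0.0135

Pressure head at OW-5: ψ = P/(ρg) = 715.5×1000 / (1000 × 9.81) = 72.94 m.
Total head at OW-5: h = z + ψ = 127.84 + 72.94 = 200.78 m.
Total head at OW-9: h = 204.75 m (water level in the piezometer is the total head).
Head difference: h(OW-5) − h(OW-9) = 200.78 − 204.75 = -3.97 m.
Hydraulic gradient: i = |Δh| / L = 3.97 / 293.8 = 0.0135.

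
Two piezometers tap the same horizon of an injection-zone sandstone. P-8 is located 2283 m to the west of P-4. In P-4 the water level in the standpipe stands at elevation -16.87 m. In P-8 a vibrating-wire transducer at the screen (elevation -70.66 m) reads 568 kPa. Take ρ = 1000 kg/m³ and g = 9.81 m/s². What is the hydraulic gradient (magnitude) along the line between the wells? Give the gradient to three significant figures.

Total head at P-4: h = -16.87 m (water level in the piezometer is the total head).
Pressure head at P-8: ψ = P/(ρg) = 568×1000 / (1000 × 9.81) = 57.90 m.
Total head at P-8: h = z + ψ = -70.66 + 57.90 = -12.76 m.
Head difference: h(P-4) − h(P-8) = -16.87 − (-12.76) = -4.11 m.
Hydraulic gradient: i = |Δh| / L = 4.11 / 2283 = 0.00180.

i ≈ 0.00180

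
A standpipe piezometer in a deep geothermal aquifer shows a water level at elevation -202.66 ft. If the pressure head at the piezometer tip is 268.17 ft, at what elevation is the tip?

z = h − ψ = -202.66 − 268.17 = -470.83 ft.

z ≈ -470.83 ft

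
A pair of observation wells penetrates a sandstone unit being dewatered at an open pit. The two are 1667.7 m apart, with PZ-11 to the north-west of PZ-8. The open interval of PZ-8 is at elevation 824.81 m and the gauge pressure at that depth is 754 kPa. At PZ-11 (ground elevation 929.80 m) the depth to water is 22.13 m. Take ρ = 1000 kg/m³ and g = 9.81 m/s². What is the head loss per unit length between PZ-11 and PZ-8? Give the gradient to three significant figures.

Pressure head at PZ-8: ψ = P/(ρg) = 754×1000 / (1000 × 9.81) = 76.86 m.
Total head at PZ-8: h = z + ψ = 824.81 + 76.86 = 901.67 m.
Total head at PZ-11: h = 929.80 − 22.13 = 907.67 m.
Head difference: h(PZ-8) − h(PZ-11) = 901.67 − 907.67 = -6.00 m.
Hydraulic gradient: i = |Δh| / L = 6.00 / 1667.7 = 0.00360.

i ≈ 0.00360 m/m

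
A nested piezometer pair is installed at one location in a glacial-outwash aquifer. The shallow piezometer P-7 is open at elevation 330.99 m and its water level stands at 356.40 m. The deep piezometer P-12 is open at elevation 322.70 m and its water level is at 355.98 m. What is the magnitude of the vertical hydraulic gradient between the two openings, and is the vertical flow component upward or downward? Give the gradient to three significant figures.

|i_v| ≈ 0.0507; vertical flow is downward

Total head at P-7: h = 356.40 m (water level in the standpipe).
Total head at P-12: h = 355.98 m.
Δh = h(P-7) − h(P-12) = 356.40 − 355.98 = 0.42 m.
Vertical separation Δz = 330.99 − 322.70 = 8.29 m.
|i_v| = |Δh| / Δz = 0.42 / 8.29 = 0.0507.
Head is higher in the shallow piezometer, so vertical flow is downward (recharge condition).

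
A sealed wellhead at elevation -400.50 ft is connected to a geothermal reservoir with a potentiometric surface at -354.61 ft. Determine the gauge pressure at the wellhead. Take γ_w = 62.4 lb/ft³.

Head above the cap: Δh = -354.61 − (-400.50) = 45.89 ft.
P = γΔh/144 = 62.4 × 45.89 / 144 = 19.9 psi.

P ≈ 19.9 psi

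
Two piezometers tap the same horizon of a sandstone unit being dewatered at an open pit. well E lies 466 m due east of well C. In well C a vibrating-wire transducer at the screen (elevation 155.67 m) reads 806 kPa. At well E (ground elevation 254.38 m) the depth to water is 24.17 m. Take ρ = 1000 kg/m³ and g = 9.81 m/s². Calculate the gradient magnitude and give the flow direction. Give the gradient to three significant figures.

Pressure head at well C: ψ = P/(ρg) = 806×1000 / (1000 × 9.81) = 82.16 m.
Total head at well C: h = z + ψ = 155.67 + 82.16 = 237.83 m.
Total head at well E: h = 254.38 − 24.17 = 230.21 m.
Head difference: h(well C) − h(well E) = 237.83 − 230.21 = 7.62 m.
Hydraulic gradient: i = |Δh| / L = 7.62 / 466 = 0.0164.
Flow is from higher to lower head: from well C toward well E, i.e. toward the east.

i ≈ 0.0164; groundwater flows toward the east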